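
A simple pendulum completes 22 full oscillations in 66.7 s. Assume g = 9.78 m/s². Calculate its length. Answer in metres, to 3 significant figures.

2.28 m

T = 66.7/22 = 3.032 s.
From T = 2π√(L/g), L = gT²/(4π²) = 9.78 × 3.032²/(4π²) = 2.28 m.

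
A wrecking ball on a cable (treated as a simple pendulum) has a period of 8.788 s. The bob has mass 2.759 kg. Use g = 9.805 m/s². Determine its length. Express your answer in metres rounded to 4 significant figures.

19.18 m

From T = 2π√(L/g), L = gT²/(4π²) = 9.805 × 8.7880²/(4π²) = 19.18 m.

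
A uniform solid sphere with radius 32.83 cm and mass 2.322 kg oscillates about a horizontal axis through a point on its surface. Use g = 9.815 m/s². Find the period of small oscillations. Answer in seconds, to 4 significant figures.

1.360 s

I_cm = (2/5)mr² = 0.10011 kg·m². The pivot is at distance d = 0.3283 m from the centre of mass.
By the parallel-axis theorem, I = I_cm + md² = 0.10011 + 0.25027 = 0.35037 kg·m².
T = 2π√(I/(mgd)) = 2π√(0.35037/(2.322 × 9.815 × 0.3283)) = 1.360 s.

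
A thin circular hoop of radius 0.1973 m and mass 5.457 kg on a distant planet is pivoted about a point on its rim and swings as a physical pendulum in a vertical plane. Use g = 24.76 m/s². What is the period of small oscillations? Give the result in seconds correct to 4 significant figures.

0.7932 s

I_cm = mr² = 0.21243 kg·m². The pivot is at distance d = 0.1973 m from the centre of mass.
By the parallel-axis theorem, I = I_cm + md² = 0.21243 + 0.21243 = 0.42485 kg·m².
T = 2π√(I/(mgd)) = 2π√(0.42485/(5.457 × 24.76 × 0.1973)) = 0.7932 s.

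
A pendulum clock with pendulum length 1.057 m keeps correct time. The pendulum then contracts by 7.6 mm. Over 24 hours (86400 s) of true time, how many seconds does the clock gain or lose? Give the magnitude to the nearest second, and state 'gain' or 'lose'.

T ∝ √L, so T'/T = √(1.04940/1.057) = 0.996398.
In 86400 s of true time the clock registers 86400/0.996398 = 86712.3 s, so it gains 312 s.

gain 312 s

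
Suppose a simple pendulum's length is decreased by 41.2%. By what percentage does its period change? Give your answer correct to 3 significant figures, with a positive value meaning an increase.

-23.3%

T ∝ √L, so T'/T = √(0.5880) = 0.7668.
Percentage change in T = (0.7668 − 1) × 100% = -23.3%.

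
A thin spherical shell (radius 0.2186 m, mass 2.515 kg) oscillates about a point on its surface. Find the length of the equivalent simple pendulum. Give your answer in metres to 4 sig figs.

The equivalent simple-pendulum length is L_eq = I/(md), where I is about the pivot and d = 0.21860 m.
I_cm = (2/3)mR² = 0.080121 kg·m², so I = I_cm + md² = 0.080121 + 0.12018 = 0.20030 kg·m².
L_eq = 0.20030/(2.515 × 0.21860) = 0.3643 m.

0.3643 m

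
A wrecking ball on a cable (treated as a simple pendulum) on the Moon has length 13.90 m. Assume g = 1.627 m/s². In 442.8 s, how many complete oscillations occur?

T = 2π√(L/g) = 2π√(13.90/1.627) = 18.365 s.
Number of complete oscillations = ⌊442.8/18.365⌋ = ⌊24.111⌋ = 24.

24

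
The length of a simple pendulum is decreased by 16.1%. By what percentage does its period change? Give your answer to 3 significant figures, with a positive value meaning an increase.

-8.40%

T ∝ √L, so T'/T = √(0.8390) = 0.9160.
Percentage change in T = (0.9160 − 1) × 100% = -8.40%.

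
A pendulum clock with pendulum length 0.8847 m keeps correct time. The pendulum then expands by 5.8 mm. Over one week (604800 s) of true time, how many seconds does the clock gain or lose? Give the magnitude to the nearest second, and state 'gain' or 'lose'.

T ∝ √L, so T'/T = √(0.89050/0.8847) = 1.00327.
In 604800 s of true time the clock registers 604800/1.00327 = 602827.2 s, so it loses 1973 s.

lose 1973 s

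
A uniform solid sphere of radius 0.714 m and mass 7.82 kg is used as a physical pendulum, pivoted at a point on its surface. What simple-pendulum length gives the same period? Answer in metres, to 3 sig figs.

1.000 m

The equivalent simple-pendulum length is L_eq = I/(md), where I is about the pivot and d = 0.7140 m.
I_cm = (2/5)mR² = 1.595 kg·m², so I = I_cm + md² = 1.595 + 3.987 = 5.581 kg·m².
L_eq = 5.581/(7.82 × 0.7140) = 1.000 m.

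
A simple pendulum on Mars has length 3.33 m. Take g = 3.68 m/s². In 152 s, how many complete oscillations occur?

T = 2π√(L/g) = 2π√(3.33/3.68) = 5.977 s.
Number of complete oscillations = ⌊152/5.977⌋ = ⌊25.43⌋ = 25.

25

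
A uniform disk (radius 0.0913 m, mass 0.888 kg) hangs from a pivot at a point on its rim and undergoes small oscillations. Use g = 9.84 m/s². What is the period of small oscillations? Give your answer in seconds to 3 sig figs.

I_cm = ½mr² = 0.003701 kg·m². The pivot is at distance d = 0.0913 m from the centre of mass.
By the parallel-axis theorem, I = I_cm + md² = 0.003701 + 0.007402 = 0.01110 kg·m².
T = 2π√(I/(mgd)) = 2π√(0.01110/(0.888 × 9.84 × 0.0913)) = 0.741 s.

0.741 s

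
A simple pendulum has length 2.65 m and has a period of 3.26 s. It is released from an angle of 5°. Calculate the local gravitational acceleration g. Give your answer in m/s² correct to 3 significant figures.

9.84 m/s²

From T = 2π√(L/g), g = 4π²L/T² = 4π² × 2.65/3.260² = 9.84 m/s².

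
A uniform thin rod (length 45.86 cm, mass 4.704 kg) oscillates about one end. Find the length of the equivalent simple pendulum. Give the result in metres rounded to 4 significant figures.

The equivalent simple-pendulum length is L_eq = I/(md), where I is about the pivot and d = 0.22930 m.
I_cm = (1/12)mL² = 0.082443 kg·m², so I = I_cm + md² = 0.082443 + 0.24733 = 0.32977 kg·m².
L_eq = 0.32977/(4.704 × 0.22930) = 0.3057 m.

0.3057 m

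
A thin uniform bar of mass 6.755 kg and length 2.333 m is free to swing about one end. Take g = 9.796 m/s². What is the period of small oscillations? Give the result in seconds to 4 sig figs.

For a physical pendulum T = 2π√(I/(mgd)), with d = 1.1665 m from pivot to centre of mass.
I_cm = mL²/12 = 6.755 × 2.333²/12 = 3.0639 kg·m²; I = I_cm + md² = 3.0639 + 6.755 × 1.1665² = 12.256 kg·m².
T = 2π√(12.256/(6.755 × 9.796 × 1.1665)) = 2.504 s.

2.504 s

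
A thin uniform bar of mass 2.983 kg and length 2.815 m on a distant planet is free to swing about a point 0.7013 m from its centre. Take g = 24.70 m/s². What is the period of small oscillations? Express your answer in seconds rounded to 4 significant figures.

1.620 s

For a physical pendulum T = 2π√(I/(mgd)), with d = 0.70130 m from pivot to centre of mass.
I_cm = mL²/12 = 2.983 × 2.815²/12 = 1.9698 kg·m²; I = I_cm + md² = 1.9698 + 2.983 × 0.70130² = 3.4369 kg·m².
T = 2π√(3.4369/(2.983 × 24.70 × 0.70130)) = 1.620 s.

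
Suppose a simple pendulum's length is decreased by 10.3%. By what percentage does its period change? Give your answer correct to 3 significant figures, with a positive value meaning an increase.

T ∝ √L, so T'/T = √(0.8970) = 0.9471.
Percentage change in T = (0.9471 − 1) × 100% = -5.29%.

-5.29%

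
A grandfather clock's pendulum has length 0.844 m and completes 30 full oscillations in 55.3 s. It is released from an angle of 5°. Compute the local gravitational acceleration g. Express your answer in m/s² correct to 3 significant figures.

9.81 m/s²

T = 55.3/30 = 1.843 s.
From T = 2π√(L/g), g = 4π²L/T² = 4π² × 0.844/1.843² = 9.81 m/s².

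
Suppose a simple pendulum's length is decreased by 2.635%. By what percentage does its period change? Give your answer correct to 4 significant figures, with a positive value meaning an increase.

-1.326%

T ∝ √L, so T'/T = √(0.97365) = 0.98674.
Percentage change in T = (0.98674 − 1) × 100% = -1.326%.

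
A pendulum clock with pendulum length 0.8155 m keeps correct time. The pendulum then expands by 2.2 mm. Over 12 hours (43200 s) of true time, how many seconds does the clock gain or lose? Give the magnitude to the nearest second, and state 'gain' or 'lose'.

T ∝ √L, so T'/T = √(0.81770/0.8155) = 1.00135.
In 43200 s of true time the clock registers 43200/1.00135 = 43141.8 s, so it loses 58 s.

lose 58 s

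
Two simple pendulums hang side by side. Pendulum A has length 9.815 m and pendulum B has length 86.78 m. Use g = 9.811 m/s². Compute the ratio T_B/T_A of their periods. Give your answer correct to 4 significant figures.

2.973

T ∝ √L, so T_B/T_A = √(L_B/L_A) = √(86.78/9.815) = 2.973.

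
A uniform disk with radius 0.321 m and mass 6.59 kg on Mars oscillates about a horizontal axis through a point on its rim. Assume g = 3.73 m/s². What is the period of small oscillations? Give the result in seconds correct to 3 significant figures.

2.26 s

I_cm = ½mr² = 0.3395 kg·m². The pivot is at distance d = 0.321 m from the centre of mass.
By the parallel-axis theorem, I = I_cm + md² = 0.3395 + 0.6790 = 1.019 kg·m².
T = 2π√(I/(mgd)) = 2π√(1.019/(6.59 × 3.73 × 0.321)) = 2.26 s.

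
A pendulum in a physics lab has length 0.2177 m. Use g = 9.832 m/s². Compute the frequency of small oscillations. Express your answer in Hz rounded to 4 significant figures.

1.070 Hz

T = 2π√(L/g) = 2π√(0.2177/9.832) = 0.93495 s, so f = 1/T = 1.070 Hz.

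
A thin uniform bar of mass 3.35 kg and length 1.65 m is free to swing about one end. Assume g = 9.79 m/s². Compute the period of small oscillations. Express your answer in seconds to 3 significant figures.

For a physical pendulum T = 2π√(I/(mgd)), with d = 0.8250 m from pivot to centre of mass.
I_cm = mL²/12 = 3.35 × 1.65²/12 = 0.7600 kg·m²; I = I_cm + md² = 0.7600 + 3.35 × 0.8250² = 3.040 kg·m².
T = 2π√(3.040/(3.35 × 9.79 × 0.8250)) = 2.11 s.

2.11 s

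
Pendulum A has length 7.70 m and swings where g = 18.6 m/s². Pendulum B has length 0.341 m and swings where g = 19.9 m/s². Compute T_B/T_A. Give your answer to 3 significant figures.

0.203

T = 2π√(L/g), so T_B/T_A = √((L_B/g_B)/(L_A/g_A)) = √((0.341/19.9)/(7.70/18.6)) = 0.203.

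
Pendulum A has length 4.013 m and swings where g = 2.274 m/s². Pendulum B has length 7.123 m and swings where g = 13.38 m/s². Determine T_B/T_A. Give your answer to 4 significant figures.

0.5492

T = 2π√(L/g), so T_B/T_A = √((L_B/g_B)/(L_A/g_A)) = √((7.123/13.38)/(4.013/2.274)) = 0.5492.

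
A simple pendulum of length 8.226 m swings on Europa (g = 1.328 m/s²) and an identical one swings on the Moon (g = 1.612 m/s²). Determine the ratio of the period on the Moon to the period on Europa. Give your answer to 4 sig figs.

0.9076

T ∝ 1/√g, so T₂/T₁ = √(g₁/g₂) = √(1.328/1.612) = 0.9076.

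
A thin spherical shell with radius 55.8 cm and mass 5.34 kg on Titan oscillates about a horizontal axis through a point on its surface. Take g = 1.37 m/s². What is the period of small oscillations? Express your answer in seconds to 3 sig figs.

5.18 s

I_cm = (2/3)mr² = 1.108 kg·m². The pivot is at distance d = 0.558 m from the centre of mass.
By the parallel-axis theorem, I = I_cm + md² = 1.108 + 1.663 = 2.771 kg·m².
T = 2π√(I/(mgd)) = 2π√(2.771/(5.34 × 1.37 × 0.558)) = 5.18 s.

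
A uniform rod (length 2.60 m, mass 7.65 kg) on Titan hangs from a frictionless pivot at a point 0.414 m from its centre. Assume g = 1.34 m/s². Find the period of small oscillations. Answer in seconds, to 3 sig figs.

7.23 s

For a physical pendulum T = 2π√(I/(mgd)), with d = 0.4140 m from pivot to centre of mass.
I_cm = mL²/12 = 7.65 × 2.60²/12 = 4.310 kg·m²; I = I_cm + md² = 4.310 + 7.65 × 0.4140² = 5.621 kg·m².
T = 2π√(5.621/(7.65 × 1.34 × 0.4140)) = 7.23 s.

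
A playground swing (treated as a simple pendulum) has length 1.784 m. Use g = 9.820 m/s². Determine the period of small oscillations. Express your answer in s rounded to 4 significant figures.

T = 2π√(L/g) = 2π√(1.784/9.820) = 2π × 0.42623 = 2.678 s.

2.678 s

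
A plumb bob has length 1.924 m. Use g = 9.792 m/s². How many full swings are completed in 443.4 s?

159

T = 2π√(L/g) = 2π√(1.924/9.792) = 2.7851 s.
Number of complete oscillations = ⌊443.4/2.7851⌋ = ⌊159.20⌋ = 159.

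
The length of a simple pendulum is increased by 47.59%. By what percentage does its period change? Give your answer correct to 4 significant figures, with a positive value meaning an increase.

T ∝ √L, so T'/T = √(1.4759) = 1.2149.
Percentage change in T = (1.2149 − 1) × 100% = 21.49%.

21.49%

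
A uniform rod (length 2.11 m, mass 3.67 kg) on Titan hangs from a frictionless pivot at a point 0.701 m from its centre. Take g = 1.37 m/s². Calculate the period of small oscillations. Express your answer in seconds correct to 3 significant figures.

5.95 s

For a physical pendulum T = 2π√(I/(mgd)), with d = 0.7010 m from pivot to centre of mass.
I_cm = mL²/12 = 3.67 × 2.11²/12 = 1.362 kg·m²; I = I_cm + md² = 1.362 + 3.67 × 0.7010² = 3.165 kg·m².
T = 2π√(3.165/(3.67 × 1.37 × 0.7010)) = 5.95 s.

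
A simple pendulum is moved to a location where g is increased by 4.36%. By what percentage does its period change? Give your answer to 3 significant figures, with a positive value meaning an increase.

T ∝ 1/√g, so T'/T = 1/√(1.044) = 0.9789.
Percentage change in T = (0.9789 − 1) × 100% = -2.11%.

-2.11%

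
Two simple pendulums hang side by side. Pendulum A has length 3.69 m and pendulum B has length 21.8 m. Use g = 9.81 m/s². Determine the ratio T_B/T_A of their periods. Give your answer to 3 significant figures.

T ∝ √L, so T_B/T_A = √(L_B/L_A) = √(21.8/3.69) = 2.43.

2.43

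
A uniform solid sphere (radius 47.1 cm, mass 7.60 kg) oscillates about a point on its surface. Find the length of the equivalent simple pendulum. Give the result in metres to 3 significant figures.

The equivalent simple-pendulum length is L_eq = I/(md), where I is about the pivot and d = 0.4710 m.
I_cm = (2/5)mR² = 0.6744 kg·m², so I = I_cm + md² = 0.6744 + 1.686 = 2.360 kg·m².
L_eq = 2.360/(7.60 × 0.4710) = 0.659 m.

0.659 m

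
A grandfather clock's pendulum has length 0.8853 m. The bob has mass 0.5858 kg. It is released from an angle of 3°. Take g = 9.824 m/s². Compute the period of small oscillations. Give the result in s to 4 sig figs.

T = 2π√(L/g) = 2π√(0.8853/9.824) = 2π × 0.30019 = 1.886 s.

1.886 s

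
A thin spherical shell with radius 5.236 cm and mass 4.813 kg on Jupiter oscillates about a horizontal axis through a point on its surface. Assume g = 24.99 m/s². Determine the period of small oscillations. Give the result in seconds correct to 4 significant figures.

0.3713 s

I_cm = (2/3)mr² = 0.0087968 kg·m². The pivot is at distance d = 0.05236 m from the centre of mass.
By the parallel-axis theorem, I = I_cm + md² = 0.0087968 + 0.013195 = 0.021992 kg·m².
T = 2π√(I/(mgd)) = 2π√(0.021992/(4.813 × 24.99 × 0.05236)) = 0.3713 s.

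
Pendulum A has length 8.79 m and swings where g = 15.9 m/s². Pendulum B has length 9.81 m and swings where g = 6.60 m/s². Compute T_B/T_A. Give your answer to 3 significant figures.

T = 2π√(L/g), so T_B/T_A = √((L_B/g_B)/(L_A/g_A)) = √((9.81/6.60)/(8.79/15.9)) = 1.64.

1.64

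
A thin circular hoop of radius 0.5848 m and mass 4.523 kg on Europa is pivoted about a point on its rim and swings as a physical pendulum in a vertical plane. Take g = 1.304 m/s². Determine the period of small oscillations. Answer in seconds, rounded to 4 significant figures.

I_cm = mr² = 1.5468 kg·m². The pivot is at distance d = 0.5848 m from the centre of mass.
By the parallel-axis theorem, I = I_cm + md² = 1.5468 + 1.5468 = 3.0937 kg·m².
T = 2π√(I/(mgd)) = 2π√(3.0937/(4.523 × 1.304 × 0.5848)) = 5.951 s.

5.951 s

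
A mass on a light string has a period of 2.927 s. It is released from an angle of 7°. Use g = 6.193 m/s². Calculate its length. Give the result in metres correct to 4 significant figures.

From T = 2π√(L/g), L = gT²/(4π²) = 6.193 × 2.9270²/(4π²) = 1.344 m.

1.344 m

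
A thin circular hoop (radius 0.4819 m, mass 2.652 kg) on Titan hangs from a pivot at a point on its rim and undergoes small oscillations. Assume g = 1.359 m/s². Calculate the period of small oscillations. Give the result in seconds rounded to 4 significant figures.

5.291 s

I_cm = mr² = 0.61587 kg·m². The pivot is at distance d = 0.4819 m from the centre of mass.
By the parallel-axis theorem, I = I_cm + md² = 0.61587 + 0.61587 = 1.2317 kg·m².
T = 2π√(I/(mgd)) = 2π√(1.2317/(2.652 × 1.359 × 0.4819)) = 5.291 s.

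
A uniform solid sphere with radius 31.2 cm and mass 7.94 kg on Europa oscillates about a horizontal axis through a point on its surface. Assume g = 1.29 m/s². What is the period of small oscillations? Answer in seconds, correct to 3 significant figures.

3.66 s

I_cm = (2/5)mr² = 0.3092 kg·m². The pivot is at distance d = 0.312 m from the centre of mass.
By the parallel-axis theorem, I = I_cm + md² = 0.3092 + 0.7729 = 1.082 kg·m².
T = 2π√(I/(mgd)) = 2π√(1.082/(7.94 × 1.29 × 0.312)) = 3.66 s.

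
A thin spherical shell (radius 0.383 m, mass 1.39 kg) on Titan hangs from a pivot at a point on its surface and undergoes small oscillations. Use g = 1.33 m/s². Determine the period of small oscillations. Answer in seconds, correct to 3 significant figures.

I_cm = (2/3)mr² = 0.1359 kg·m². The pivot is at distance d = 0.383 m from the centre of mass.
By the parallel-axis theorem, I = I_cm + md² = 0.1359 + 0.2039 = 0.3398 kg·m².
T = 2π√(I/(mgd)) = 2π√(0.3398/(1.39 × 1.33 × 0.383)) = 4.35 s.

4.35 s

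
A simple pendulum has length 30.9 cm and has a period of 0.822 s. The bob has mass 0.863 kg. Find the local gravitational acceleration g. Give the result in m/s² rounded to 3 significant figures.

From T = 2π√(L/g), g = 4π²L/T² = 4π² × 0.309/0.8220² = 18.1 m/s².

18.1 m/s²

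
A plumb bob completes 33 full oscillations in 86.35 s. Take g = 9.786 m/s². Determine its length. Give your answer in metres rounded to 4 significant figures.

1.697 m

T = 86.35/33 = 2.6167 s.
From T = 2π√(L/g), L = gT²/(4π²) = 9.786 × 2.6167²/(4π²) = 1.697 m.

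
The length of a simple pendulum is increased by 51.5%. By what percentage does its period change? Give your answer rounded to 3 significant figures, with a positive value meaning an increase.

T ∝ √L, so T'/T = √(1.515) = 1.231.
Percentage change in T = (1.231 − 1) × 100% = 23.1%.

23.1%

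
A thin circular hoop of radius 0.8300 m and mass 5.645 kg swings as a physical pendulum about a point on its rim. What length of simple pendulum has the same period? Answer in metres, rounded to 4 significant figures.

1.660 m

The equivalent simple-pendulum length is L_eq = I/(md), where I is about the pivot and d = 0.83000 m.
I_cm = mR² = 3.8888 kg·m², so I = I_cm + md² = 3.8888 + 3.8888 = 7.7777 kg·m².
L_eq = 7.7777/(5.645 × 0.83000) = 1.660 m.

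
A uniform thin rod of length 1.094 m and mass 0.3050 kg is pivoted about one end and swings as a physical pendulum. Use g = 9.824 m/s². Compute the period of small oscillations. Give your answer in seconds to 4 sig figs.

1.712 s

For a physical pendulum T = 2π√(I/(mgd)), with d = 0.54700 m from pivot to centre of mass.
I_cm = mL²/12 = 0.3050 × 1.094²/12 = 0.030420 kg·m²; I = I_cm + md² = 0.030420 + 0.3050 × 0.54700² = 0.12168 kg·m².
T = 2π√(0.12168/(0.3050 × 9.824 × 0.54700)) = 1.712 s.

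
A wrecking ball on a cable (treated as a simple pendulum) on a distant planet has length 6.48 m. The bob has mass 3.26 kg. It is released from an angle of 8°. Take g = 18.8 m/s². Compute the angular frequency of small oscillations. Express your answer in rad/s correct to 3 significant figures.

ω = √(g/L) = √(18.8/6.48) = 1.70 rad/s.

1.70 rad/s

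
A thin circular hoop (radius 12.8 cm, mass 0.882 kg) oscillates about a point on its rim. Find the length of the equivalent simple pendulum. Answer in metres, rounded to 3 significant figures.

0.256 m

The equivalent simple-pendulum length is L_eq = I/(md), where I is about the pivot and d = 0.1280 m.
I_cm = mR² = 0.01445 kg·m², so I = I_cm + md² = 0.01445 + 0.01445 = 0.02890 kg·m².
L_eq = 0.02890/(0.882 × 0.1280) = 0.256 m.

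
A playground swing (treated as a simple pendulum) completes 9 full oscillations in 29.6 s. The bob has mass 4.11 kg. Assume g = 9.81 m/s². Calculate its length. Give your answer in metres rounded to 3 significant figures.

T = 29.6/9 = 3.289 s.
From T = 2π√(L/g), L = gT²/(4π²) = 9.81 × 3.289²/(4π²) = 2.69 m.

2.69 m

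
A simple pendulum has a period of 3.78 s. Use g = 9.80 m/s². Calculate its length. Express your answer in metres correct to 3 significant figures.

From T = 2π√(L/g), L = gT²/(4π²) = 9.80 × 3.780²/(4π²) = 3.55 m.

3.55 m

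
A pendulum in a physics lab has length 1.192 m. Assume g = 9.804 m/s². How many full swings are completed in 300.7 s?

T = 2π√(L/g) = 2π√(1.192/9.804) = 2.1909 s.
Number of complete oscillations = ⌊300.7/2.1909⌋ = ⌊137.25⌋ = 137.

137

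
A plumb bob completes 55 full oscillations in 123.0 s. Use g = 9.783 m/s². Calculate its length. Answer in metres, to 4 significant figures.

1.239 m

T = 123.0/55 = 2.2364 s.
From T = 2π√(L/g), L = gT²/(4π²) = 9.783 × 2.2364²/(4π²) = 1.239 m.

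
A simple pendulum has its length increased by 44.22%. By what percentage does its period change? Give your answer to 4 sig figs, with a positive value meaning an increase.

20.09%

T ∝ √L, so T'/T = √(1.4422) = 1.2009.
Percentage change in T = (1.2009 − 1) × 100% = 20.09%.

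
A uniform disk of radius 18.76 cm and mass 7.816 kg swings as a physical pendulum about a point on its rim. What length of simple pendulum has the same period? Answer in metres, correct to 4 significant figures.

The equivalent simple-pendulum length is L_eq = I/(md), where I is about the pivot and d = 0.18760 m.
I_cm = ½mR² = 0.13754 kg·m², so I = I_cm + md² = 0.13754 + 0.27507 = 0.41261 kg·m².
L_eq = 0.41261/(7.816 × 0.18760) = 0.2814 m.

0.2814 m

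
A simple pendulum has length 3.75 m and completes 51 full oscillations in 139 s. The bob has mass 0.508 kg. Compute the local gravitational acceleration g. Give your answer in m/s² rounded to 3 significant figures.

T = 139/51 = 2.725 s.
From T = 2π√(L/g), g = 4π²L/T² = 4π² × 3.75/2.725² = 19.9 m/s².

19.9 m/s²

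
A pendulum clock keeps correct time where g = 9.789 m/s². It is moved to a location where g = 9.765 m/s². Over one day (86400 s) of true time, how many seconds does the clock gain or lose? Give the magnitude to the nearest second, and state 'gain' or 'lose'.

The clock's period scales as T ∝ 1/√g, so T'/T = √(9.789/9.765) = 1.00123.
In 86400 s of true time the clock registers 86400/1.00123 = 86294.0 s, so it loses 106 s.

lose 106 s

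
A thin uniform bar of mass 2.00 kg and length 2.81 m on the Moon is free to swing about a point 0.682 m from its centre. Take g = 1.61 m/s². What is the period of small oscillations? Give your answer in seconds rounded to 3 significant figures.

For a physical pendulum T = 2π√(I/(mgd)), with d = 0.6820 m from pivot to centre of mass.
I_cm = mL²/12 = 2.00 × 2.81²/12 = 1.316 kg·m²; I = I_cm + md² = 1.316 + 2.00 × 0.6820² = 2.246 kg·m².
T = 2π√(2.246/(2.00 × 1.61 × 0.6820)) = 6.35 s.

6.35 s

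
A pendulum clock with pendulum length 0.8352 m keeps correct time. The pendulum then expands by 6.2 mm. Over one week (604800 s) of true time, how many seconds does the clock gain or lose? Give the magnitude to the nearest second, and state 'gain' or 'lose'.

T ∝ √L, so T'/T = √(0.84140/0.8352) = 1.00370.
In 604800 s of true time the clock registers 604800/1.00370 = 602567.6 s, so it loses 2232 s.

lose 2232 s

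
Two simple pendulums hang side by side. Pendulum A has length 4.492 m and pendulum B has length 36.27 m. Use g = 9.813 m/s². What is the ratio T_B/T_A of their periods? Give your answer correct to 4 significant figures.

2.842

T ∝ √L, so T_B/T_A = √(L_B/L_A) = √(36.27/4.492) = 2.842.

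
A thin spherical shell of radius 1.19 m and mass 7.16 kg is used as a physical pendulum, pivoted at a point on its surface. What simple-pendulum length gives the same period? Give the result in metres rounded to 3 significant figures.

The equivalent simple-pendulum length is L_eq = I/(md), where I is about the pivot and d = 1.190 m.
I_cm = (2/3)mR² = 6.760 kg·m², so I = I_cm + md² = 6.760 + 10.14 = 16.90 kg·m².
L_eq = 16.90/(7.16 × 1.190) = 1.98 m.

1.98 m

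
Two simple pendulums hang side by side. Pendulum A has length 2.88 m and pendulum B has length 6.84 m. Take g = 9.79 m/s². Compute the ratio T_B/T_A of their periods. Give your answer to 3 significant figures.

T ∝ √L, so T_B/T_A = √(L_B/L_A) = √(6.84/2.88) = 1.54.

1.54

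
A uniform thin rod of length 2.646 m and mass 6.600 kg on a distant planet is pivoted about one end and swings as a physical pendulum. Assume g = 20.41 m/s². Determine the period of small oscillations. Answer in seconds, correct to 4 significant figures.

1.847 s

For a physical pendulum T = 2π√(I/(mgd)), with d = 1.3230 m from pivot to centre of mass.
I_cm = mL²/12 = 6.600 × 2.646²/12 = 3.8507 kg·m²; I = I_cm + md² = 3.8507 + 6.600 × 1.3230² = 15.403 kg·m².
T = 2π√(15.403/(6.600 × 20.41 × 1.3230)) = 1.847 s.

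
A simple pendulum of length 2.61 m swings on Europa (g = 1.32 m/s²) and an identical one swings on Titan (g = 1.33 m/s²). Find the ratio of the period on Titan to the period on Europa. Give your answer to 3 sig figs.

0.996

T ∝ 1/√g, so T₂/T₁ = √(g₁/g₂) = √(1.32/1.33) = 0.996.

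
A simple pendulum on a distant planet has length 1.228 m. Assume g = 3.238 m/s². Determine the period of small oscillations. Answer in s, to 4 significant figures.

3.869 s

T = 2π√(L/g) = 2π√(1.228/3.238) = 2π × 0.61583 = 3.869 s.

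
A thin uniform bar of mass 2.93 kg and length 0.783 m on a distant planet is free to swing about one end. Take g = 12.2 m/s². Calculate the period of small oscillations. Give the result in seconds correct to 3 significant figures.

1.30 s

For a physical pendulum T = 2π√(I/(mgd)), with d = 0.3915 m from pivot to centre of mass.
I_cm = mL²/12 = 2.93 × 0.783²/12 = 0.1497 kg·m²; I = I_cm + md² = 0.1497 + 2.93 × 0.3915² = 0.5988 kg·m².
T = 2π√(0.5988/(2.93 × 12.2 × 0.3915)) = 1.30 s.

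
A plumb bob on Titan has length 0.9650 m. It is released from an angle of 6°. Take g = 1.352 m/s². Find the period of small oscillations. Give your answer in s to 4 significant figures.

5.308 s

T = 2π√(L/g) = 2π√(0.9650/1.352) = 2π × 0.84484 = 5.308 s.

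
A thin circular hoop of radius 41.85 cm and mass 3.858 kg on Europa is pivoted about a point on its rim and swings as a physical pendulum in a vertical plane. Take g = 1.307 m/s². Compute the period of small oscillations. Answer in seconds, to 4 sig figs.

I_cm = mr² = 0.67570 kg·m². The pivot is at distance d = 0.4185 m from the centre of mass.
By the parallel-axis theorem, I = I_cm + md² = 0.67570 + 0.67570 = 1.3514 kg·m².
T = 2π√(I/(mgd)) = 2π√(1.3514/(3.858 × 1.307 × 0.4185)) = 5.028 s.

5.028 s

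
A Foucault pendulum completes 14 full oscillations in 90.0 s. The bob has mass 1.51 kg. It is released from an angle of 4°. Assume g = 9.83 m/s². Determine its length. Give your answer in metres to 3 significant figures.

T = 90.0/14 = 6.429 s.
From T = 2π√(L/g), L = gT²/(4π²) = 9.83 × 6.429²/(4π²) = 10.3 m.

10.3 m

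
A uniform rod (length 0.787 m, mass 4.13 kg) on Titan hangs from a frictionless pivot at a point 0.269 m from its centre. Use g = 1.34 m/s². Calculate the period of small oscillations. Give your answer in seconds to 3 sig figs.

3.68 s

For a physical pendulum T = 2π√(I/(mgd)), with d = 0.2690 m from pivot to centre of mass.
I_cm = mL²/12 = 4.13 × 0.787²/12 = 0.2132 kg·m²; I = I_cm + md² = 0.2132 + 4.13 × 0.2690² = 0.5120 kg·m².
T = 2π√(0.5120/(4.13 × 1.34 × 0.2690)) = 3.68 s.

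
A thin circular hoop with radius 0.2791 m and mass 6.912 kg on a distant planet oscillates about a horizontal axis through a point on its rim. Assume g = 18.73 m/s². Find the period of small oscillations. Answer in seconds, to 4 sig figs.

1.085 s

I_cm = mr² = 0.53842 kg·m². The pivot is at distance d = 0.2791 m from the centre of mass.
By the parallel-axis theorem, I = I_cm + md² = 0.53842 + 0.53842 = 1.0768 kg·m².
T = 2π√(I/(mgd)) = 2π√(1.0768/(6.912 × 18.73 × 0.2791)) = 1.085 s.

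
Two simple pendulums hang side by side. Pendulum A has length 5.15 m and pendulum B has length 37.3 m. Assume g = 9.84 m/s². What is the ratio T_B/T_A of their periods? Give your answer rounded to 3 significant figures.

T ∝ √L, so T_B/T_A = √(L_B/L_A) = √(37.3/5.15) = 2.69.

2.69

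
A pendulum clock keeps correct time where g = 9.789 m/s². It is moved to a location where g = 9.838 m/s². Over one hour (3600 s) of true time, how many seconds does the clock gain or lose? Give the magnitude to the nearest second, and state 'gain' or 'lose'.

gain 9 s

The clock's period scales as T ∝ 1/√g, so T'/T = √(9.789/9.838) = 0.997507.
In 3600 s of true time the clock registers 3600/0.997507 = 3609.0 s, so it gains 9 s.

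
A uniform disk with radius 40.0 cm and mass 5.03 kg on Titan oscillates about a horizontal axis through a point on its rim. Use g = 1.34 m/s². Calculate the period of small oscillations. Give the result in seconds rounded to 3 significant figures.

4.20 s

I_cm = ½mr² = 0.4024 kg·m². The pivot is at distance d = 0.400 m from the centre of mass.
By the parallel-axis theorem, I = I_cm + md² = 0.4024 + 0.8048 = 1.207 kg·m².
T = 2π√(I/(mgd)) = 2π√(1.207/(5.03 × 1.34 × 0.400)) = 4.20 s.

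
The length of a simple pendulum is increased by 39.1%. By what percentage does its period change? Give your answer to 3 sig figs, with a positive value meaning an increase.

17.9%

T ∝ √L, so T'/T = √(1.391) = 1.179.
Percentage change in T = (1.179 − 1) × 100% = 17.9%.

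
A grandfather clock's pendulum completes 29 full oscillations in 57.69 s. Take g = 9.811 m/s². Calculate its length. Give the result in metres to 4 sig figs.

0.9835 m

T = 57.69/29 = 1.9893 s.
From T = 2π√(L/g), L = gT²/(4π²) = 9.811 × 1.9893²/(4π²) = 0.9835 m.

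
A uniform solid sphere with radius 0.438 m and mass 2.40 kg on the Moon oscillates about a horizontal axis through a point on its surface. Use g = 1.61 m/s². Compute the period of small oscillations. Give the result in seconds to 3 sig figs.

I_cm = (2/5)mr² = 0.1842 kg·m². The pivot is at distance d = 0.438 m from the centre of mass.
By the parallel-axis theorem, I = I_cm + md² = 0.1842 + 0.4604 = 0.6446 kg·m².
T = 2π√(I/(mgd)) = 2π√(0.6446/(2.40 × 1.61 × 0.438)) = 3.88 s.

3.88 s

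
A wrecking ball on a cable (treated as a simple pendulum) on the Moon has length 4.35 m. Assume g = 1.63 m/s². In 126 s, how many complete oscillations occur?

T = 2π√(L/g) = 2π√(4.35/1.63) = 10.26 s.
Number of complete oscillations = ⌊126/10.26⌋ = ⌊12.28⌋ = 12.

12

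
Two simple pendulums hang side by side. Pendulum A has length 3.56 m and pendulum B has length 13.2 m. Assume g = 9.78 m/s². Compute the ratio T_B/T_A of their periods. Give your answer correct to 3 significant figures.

1.93

T ∝ √L, so T_B/T_A = √(L_B/L_A) = √(13.2/3.56) = 1.93.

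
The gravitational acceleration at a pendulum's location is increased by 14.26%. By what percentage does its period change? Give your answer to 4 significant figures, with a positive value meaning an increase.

T ∝ 1/√g, so T'/T = 1/√(1.1426) = 0.93552.
Percentage change in T = (0.93552 − 1) × 100% = -6.448%.

-6.448%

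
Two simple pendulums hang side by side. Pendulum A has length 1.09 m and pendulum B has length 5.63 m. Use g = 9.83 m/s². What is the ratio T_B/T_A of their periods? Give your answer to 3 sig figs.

T ∝ √L, so T_B/T_A = √(L_B/L_A) = √(5.63/1.09) = 2.27.

2.27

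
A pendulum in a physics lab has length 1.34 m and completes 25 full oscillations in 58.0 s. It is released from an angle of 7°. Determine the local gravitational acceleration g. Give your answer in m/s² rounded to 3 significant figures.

9.83 m/s²

T = 58.0/25 = 2.320 s.
From T = 2π√(L/g), g = 4π²L/T² = 4π² × 1.34/2.320² = 9.83 m/s².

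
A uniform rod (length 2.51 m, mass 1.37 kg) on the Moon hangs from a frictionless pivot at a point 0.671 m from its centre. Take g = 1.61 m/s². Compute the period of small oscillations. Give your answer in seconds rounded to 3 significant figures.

For a physical pendulum T = 2π√(I/(mgd)), with d = 0.6710 m from pivot to centre of mass.
I_cm = mL²/12 = 1.37 × 2.51²/12 = 0.7193 kg·m²; I = I_cm + md² = 0.7193 + 1.37 × 0.6710² = 1.336 kg·m².
T = 2π√(1.336/(1.37 × 1.61 × 0.6710)) = 5.97 s.

5.97 s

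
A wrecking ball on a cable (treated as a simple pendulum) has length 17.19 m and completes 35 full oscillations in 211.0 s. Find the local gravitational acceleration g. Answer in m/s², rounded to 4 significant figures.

T = 211.0/35 = 6.0286 s.
From T = 2π√(L/g), g = 4π²L/T² = 4π² × 17.19/6.0286² = 18.67 m/s².

18.67 m/s²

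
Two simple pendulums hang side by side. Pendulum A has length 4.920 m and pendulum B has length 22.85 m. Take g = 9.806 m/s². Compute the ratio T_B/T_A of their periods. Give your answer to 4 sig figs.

T ∝ √L, so T_B/T_A = √(L_B/L_A) = √(22.85/4.920) = 2.155.

2.155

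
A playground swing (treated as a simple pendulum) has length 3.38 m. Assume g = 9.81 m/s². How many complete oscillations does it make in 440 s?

119

T = 2π√(L/g) = 2π√(3.38/9.81) = 3.688 s.
Number of complete oscillations = ⌊440/3.688⌋ = ⌊119.3⌋ = 119.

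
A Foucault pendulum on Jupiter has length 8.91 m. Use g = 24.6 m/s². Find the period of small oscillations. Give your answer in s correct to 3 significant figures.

3.78 s

T = 2π√(L/g) = 2π√(8.91/24.6) = 2π × 0.6018 = 3.78 s.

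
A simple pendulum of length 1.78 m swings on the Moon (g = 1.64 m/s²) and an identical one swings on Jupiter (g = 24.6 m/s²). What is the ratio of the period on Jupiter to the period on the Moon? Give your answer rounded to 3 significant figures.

T ∝ 1/√g, so T₂/T₁ = √(g₁/g₂) = √(1.64/24.6) = 0.258.

0.258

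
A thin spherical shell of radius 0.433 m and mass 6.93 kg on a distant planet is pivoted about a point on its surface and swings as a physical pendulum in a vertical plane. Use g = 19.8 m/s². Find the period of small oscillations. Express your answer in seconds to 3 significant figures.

I_cm = (2/3)mr² = 0.8662 kg·m². The pivot is at distance d = 0.433 m from the centre of mass.
By the parallel-axis theorem, I = I_cm + md² = 0.8662 + 1.299 = 2.165 kg·m².
T = 2π√(I/(mgd)) = 2π√(2.165/(6.93 × 19.8 × 0.433)) = 1.20 s.

1.20 s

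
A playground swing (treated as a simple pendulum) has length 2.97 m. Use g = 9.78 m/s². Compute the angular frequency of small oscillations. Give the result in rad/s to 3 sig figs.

1.81 rad/s

ω = √(g/L) = √(9.78/2.97) = 1.81 rad/s.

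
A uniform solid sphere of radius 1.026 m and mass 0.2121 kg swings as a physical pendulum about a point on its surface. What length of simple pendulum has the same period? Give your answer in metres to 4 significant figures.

The equivalent simple-pendulum length is L_eq = I/(md), where I is about the pivot and d = 1.0260 m.
I_cm = (2/5)mR² = 0.089309 kg·m², so I = I_cm + md² = 0.089309 + 0.22327 = 0.31258 kg·m².
L_eq = 0.31258/(0.2121 × 1.0260) = 1.436 m.

1.436 m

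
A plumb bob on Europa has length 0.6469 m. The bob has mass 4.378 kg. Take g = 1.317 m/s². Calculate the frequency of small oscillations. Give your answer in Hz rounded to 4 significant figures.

T = 2π√(L/g) = 2π√(0.6469/1.317) = 4.4036 s, so f = 1/T = 0.2271 Hz.

0.2271 Hz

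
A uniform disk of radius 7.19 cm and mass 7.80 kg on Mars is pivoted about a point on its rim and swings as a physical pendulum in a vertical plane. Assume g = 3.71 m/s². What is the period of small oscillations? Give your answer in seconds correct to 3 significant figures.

1.07 s

I_cm = ½mr² = 0.02016 kg·m². The pivot is at distance d = 0.0719 m from the centre of mass.
By the parallel-axis theorem, I = I_cm + md² = 0.02016 + 0.04032 = 0.06048 kg·m².
T = 2π√(I/(mgd)) = 2π√(0.06048/(7.80 × 3.71 × 0.0719)) = 1.07 s.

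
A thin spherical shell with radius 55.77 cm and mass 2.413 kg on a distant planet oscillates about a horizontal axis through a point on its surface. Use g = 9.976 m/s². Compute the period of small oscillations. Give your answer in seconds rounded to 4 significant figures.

I_cm = (2/3)mr² = 0.50034 kg·m². The pivot is at distance d = 0.5577 m from the centre of mass.
By the parallel-axis theorem, I = I_cm + md² = 0.50034 + 0.75051 = 1.2509 kg·m².
T = 2π√(I/(mgd)) = 2π√(1.2509/(2.413 × 9.976 × 0.5577)) = 1.918 s.

1.918 s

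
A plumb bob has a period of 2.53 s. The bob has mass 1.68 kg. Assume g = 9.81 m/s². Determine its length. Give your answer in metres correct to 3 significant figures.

From T = 2π√(L/g), L = gT²/(4π²) = 9.81 × 2.530²/(4π²) = 1.59 m.

1.59 m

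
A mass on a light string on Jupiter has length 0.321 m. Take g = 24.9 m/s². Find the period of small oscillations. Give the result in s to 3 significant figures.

0.713 s

T = 2π√(L/g) = 2π√(0.321/24.9) = 2π × 0.1135 = 0.713 s.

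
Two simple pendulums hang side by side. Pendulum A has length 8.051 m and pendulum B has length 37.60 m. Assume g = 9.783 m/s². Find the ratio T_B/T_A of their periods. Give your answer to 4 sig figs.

T ∝ √L, so T_B/T_A = √(L_B/L_A) = √(37.60/8.051) = 2.161.

2.161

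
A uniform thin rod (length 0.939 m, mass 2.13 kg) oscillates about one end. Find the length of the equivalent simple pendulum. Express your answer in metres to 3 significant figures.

0.626 m

The equivalent simple-pendulum length is L_eq = I/(md), where I is about the pivot and d = 0.4695 m.
I_cm = (1/12)mL² = 0.1565 kg·m², so I = I_cm + md² = 0.1565 + 0.4695 = 0.6260 kg·m².
L_eq = 0.6260/(2.13 × 0.4695) = 0.626 m.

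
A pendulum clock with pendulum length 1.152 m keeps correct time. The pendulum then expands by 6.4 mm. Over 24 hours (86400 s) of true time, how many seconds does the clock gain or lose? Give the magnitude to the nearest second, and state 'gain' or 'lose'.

T ∝ √L, so T'/T = √(1.15840/1.152) = 1.00277.
In 86400 s of true time the clock registers 86400/1.00277 = 86161.0 s, so it loses 239 s.

lose 239 s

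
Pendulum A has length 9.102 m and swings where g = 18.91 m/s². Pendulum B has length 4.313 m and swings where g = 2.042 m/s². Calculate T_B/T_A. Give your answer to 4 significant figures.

2.095

T = 2π√(L/g), so T_B/T_A = √((L_B/g_B)/(L_A/g_A)) = √((4.313/2.042)/(9.102/18.91)) = 2.095.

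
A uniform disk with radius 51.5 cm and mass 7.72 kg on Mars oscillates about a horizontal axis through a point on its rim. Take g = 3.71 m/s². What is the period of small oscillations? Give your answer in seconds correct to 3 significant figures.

I_cm = ½mr² = 1.024 kg·m². The pivot is at distance d = 0.515 m from the centre of mass.
By the parallel-axis theorem, I = I_cm + md² = 1.024 + 2.048 = 3.071 kg·m².
T = 2π√(I/(mgd)) = 2π√(3.071/(7.72 × 3.71 × 0.515)) = 2.87 s.

2.87 s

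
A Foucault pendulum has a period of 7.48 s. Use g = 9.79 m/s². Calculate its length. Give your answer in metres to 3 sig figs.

From T = 2π√(L/g), L = gT²/(4π²) = 9.79 × 7.480²/(4π²) = 13.9 m.

13.9 m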